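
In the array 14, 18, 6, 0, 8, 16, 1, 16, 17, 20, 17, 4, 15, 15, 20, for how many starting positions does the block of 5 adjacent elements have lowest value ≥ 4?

14 18 6 0 8 → min 0
18 6 0 8 16 → min 0
6 0 8 16 1 → min 0
0 8 16 1 16 → min 0
8 16 1 16 17 → min 1
16 1 16 17 20 → min 1
1 16 17 20 17 → min 1
16 17 20 17 4 → min 4  ≥ 4 ✓
17 20 17 4 15 → min 4  ≥ 4 ✓
20 17 4 15 15 → min 4  ≥ 4 ✓
17 4 15 15 20 → min 4  ≥ 4 ✓
4 windows satisfy the condition.

4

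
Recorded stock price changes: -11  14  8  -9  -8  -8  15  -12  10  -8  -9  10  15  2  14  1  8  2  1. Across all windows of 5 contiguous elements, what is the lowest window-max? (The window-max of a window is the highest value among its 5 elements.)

-11 14 8 -9 -8 → max 14
14 8 -9 -8 -8 → max 14
8 -9 -8 -8 15 → max 15
-9 -8 -8 15 -12 → max 15
-8 -8 15 -12 10 → max 15
-8 15 -12 10 -8 → max 15
15 -12 10 -8 -9 → max 15
-12 10 -8 -9 10 → max 10
10 -8 -9 10 15 → max 15
-8 -9 10 15 2 → max 15
-9 10 15 2 14 → max 15
10 15 2 14 1 → max 15
15 2 14 1 8 → max 15
2 14 1 8 2 → max 14
14 1 8 2 1 → max 14
Lowest of these is 10.

10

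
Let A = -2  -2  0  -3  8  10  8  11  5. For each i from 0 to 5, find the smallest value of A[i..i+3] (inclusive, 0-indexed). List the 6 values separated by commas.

[-2, -2, 0, -3] → min -3
[-2, 0, -3, 8] → min -3
[0, -3, 8, 10] → min -3
[-3, 8, 10, 8] → min -3
[8, 10, 8, 11] → min 8
[10, 8, 11, 5] → min 5

-3, -3, -3, -3, 8, 5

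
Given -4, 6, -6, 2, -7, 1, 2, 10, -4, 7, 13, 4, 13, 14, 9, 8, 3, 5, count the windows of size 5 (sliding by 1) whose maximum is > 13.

[-4, 6, -6, 2, -7] → max 6
[6, -6, 2, -7, 1] → max 6
[-6, 2, -7, 1, 2] → max 2
[2, -7, 1, 2, 10] → max 10
[-7, 1, 2, 10, -4] → max 10
[1, 2, 10, -4, 7] → max 10
[2, 10, -4, 7, 13] → max 13
[10, -4, 7, 13, 4] → max 13
[-4, 7, 13, 4, 13] → max 13
[7, 13, 4, 13, 14] → max 14  > 13 ✓
[13, 4, 13, 14, 9] → max 14  > 13 ✓
[4, 13, 14, 9, 8] → max 14  > 13 ✓
[13, 14, 9, 8, 3] → max 14  > 13 ✓
[14, 9, 8, 3, 5] → max 14  > 13 ✓
5 windows satisfy the condition.

5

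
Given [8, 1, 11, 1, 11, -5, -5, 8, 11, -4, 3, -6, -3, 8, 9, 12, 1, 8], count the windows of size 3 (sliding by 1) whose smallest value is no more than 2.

15

[8, 1, 11] → min 1  ≤ 2 ✓
[1, 11, 1] → min 1  ≤ 2 ✓
[11, 1, 11] → min 1  ≤ 2 ✓
[1, 11, -5] → min -5  ≤ 2 ✓
[11, -5, -5] → min -5  ≤ 2 ✓
[-5, -5, 8] → min -5  ≤ 2 ✓
[-5, 8, 11] → min -5  ≤ 2 ✓
[8, 11, -4] → min -4  ≤ 2 ✓
[11, -4, 3] → min -4  ≤ 2 ✓
[-4, 3, -6] → min -6  ≤ 2 ✓
[3, -6, -3] → min -6  ≤ 2 ✓
[-6, -3, 8] → min -6  ≤ 2 ✓
[-3, 8, 9] → min -3  ≤ 2 ✓
[8, 9, 12] → min 8
[9, 12, 1] → min 1  ≤ 2 ✓
[12, 1, 8] → min 1  ≤ 2 ✓
15 windows satisfy the condition.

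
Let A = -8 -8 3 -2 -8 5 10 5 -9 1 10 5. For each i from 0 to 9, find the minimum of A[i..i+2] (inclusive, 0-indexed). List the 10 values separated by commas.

(-8, -8, 3) → min -8
(-8, 3, -2) → min -8
(3, -2, -8) → min -8
(-2, -8, 5) → min -8
(-8, 5, 10) → min -8
(5, 10, 5) → min 5
(10, 5, -9) → min -9
(5, -9, 1) → min -9
(-9, 1, 10) → min -9
(1, 10, 5) → min 1

-8, -8, -8, -8, -8, 5, -9, -9, -9, 1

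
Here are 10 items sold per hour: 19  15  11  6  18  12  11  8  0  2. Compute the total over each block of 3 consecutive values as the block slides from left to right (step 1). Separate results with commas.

45, 32, 35, 36, 41, 31, 19, 10

Sliding a size-3 window across the 10 values:
[19, 15, 11] → sum 45
[15, 11, 6] → sum 32
[11, 6, 18] → sum 35
[6, 18, 12] → sum 36
[18, 12, 11] → sum 41
[12, 11, 8] → sum 31
[11, 8, 0] → sum 19
[8, 0, 2] → sum 10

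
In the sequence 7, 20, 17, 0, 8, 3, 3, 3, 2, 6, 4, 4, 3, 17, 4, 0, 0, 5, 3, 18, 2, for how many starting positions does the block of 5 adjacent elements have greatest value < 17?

[7, 20, 17, 0, 8] → max 20
[20, 17, 0, 8, 3] → max 20
[17, 0, 8, 3, 3] → max 17
[0, 8, 3, 3, 3] → max 8  < 17 ✓
[8, 3, 3, 3, 2] → max 8  < 17 ✓
[3, 3, 3, 2, 6] → max 6  < 17 ✓
[3, 3, 2, 6, 4] → max 6  < 17 ✓
[3, 2, 6, 4, 4] → max 6  < 17 ✓
[2, 6, 4, 4, 3] → max 6  < 17 ✓
[6, 4, 4, 3, 17] → max 17
[4, 4, 3, 17, 4] → max 17
[4, 3, 17, 4, 0] → max 17
[3, 17, 4, 0, 0] → max 17
[17, 4, 0, 0, 5] → max 17
[4, 0, 0, 5, 3] → max 5  < 17 ✓
[0, 0, 5, 3, 18] → max 18
[0, 5, 3, 18, 2] → max 18
7 windows satisfy the condition.

7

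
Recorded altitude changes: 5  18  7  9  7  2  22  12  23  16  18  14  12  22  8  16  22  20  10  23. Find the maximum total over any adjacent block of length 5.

91

[5, 18, 7, 9, 7] → sum 46
[18, 7, 9, 7, 2] → sum 43
[7, 9, 7, 2, 22] → sum 47
[9, 7, 2, 22, 12] → sum 52
[7, 2, 22, 12, 23] → sum 66
[2, 22, 12, 23, 16] → sum 75
[22, 12, 23, 16, 18] → sum 91
[12, 23, 16, 18, 14] → sum 83
[23, 16, 18, 14, 12] → sum 83
[16, 18, 14, 12, 22] → sum 82
[18, 14, 12, 22, 8] → sum 74
[14, 12, 22, 8, 16] → sum 72
[12, 22, 8, 16, 22] → sum 80
[22, 8, 16, 22, 20] → sum 88
[8, 16, 22, 20, 10] → sum 76
[16, 22, 20, 10, 23] → sum 91
Maximum of these is 91.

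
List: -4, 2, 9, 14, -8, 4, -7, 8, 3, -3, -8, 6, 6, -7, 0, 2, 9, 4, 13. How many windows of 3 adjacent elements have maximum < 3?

(-4, 2, 9) → max 9
(2, 9, 14) → max 14
(9, 14, -8) → max 14
(14, -8, 4) → max 14
(-8, 4, -7) → max 4
(4, -7, 8) → max 8
(-7, 8, 3) → max 8
(8, 3, -3) → max 8
(3, -3, -8) → max 3
(-3, -8, 6) → max 6
(-8, 6, 6) → max 6
(6, 6, -7) → max 6
(6, -7, 0) → max 6
(-7, 0, 2) → max 2  < 3 ✓
(0, 2, 9) → max 9
(2, 9, 4) → max 9
(9, 4, 13) → max 13
1 window satisfy the condition.

1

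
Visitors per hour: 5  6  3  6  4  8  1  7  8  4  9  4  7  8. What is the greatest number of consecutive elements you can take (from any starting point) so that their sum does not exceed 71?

→ 5: sum 5, len 1
→ 6: sum 11, len 2
→ 3: sum 14, len 3
→ 6: sum 20, len 4
→ 4: sum 24, len 5
→ 8: sum 32, len 6
→ 1: sum 33, len 7
→ 7: sum 40, len 8
→ 8: sum 48, len 9
→ 4: sum 52, len 10
→ 9: sum 61, len 11
→ 4: sum 65, len 12
→ 7 (dropped 5): sum 67, len 12
→ 8 (dropped 6): sum 69, len 12
Longest length seen: 12.

12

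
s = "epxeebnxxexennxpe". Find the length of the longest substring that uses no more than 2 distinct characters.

Extend right; when distinct count exceeds 2, shrink from the left:
add e: window [e] (1 distinct), len 1
add p: window [e, p] (2 distinct), len 2
add x: window [p, x] (2 distinct), len 2
add e: window [x, e] (2 distinct), len 2
add e: window [x, e, e] (2 distinct), len 3
add b: window [e, e, b] (2 distinct), len 3
add n: window [b, n] (2 distinct), len 2
add x: window [n, x] (2 distinct), len 2
add x: window [n, x, x] (2 distinct), len 3
add e: window [x, x, e] (2 distinct), len 3
add x: window [x, x, e, x] (2 distinct), len 4
add e: window [x, x, e, x, e] (2 distinct), len 5
add n: window [e, n] (2 distinct), len 2
add n: window [e, n, n] (2 distinct), len 3
add x: window [n, n, x] (2 distinct), len 3
add p: window [x, p] (2 distinct), len 2
add e: window [p, e] (2 distinct), len 2
Longest length with ≤2 distinct: 5.

5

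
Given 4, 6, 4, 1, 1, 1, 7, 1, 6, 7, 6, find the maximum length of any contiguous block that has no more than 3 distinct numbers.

add 4: window [4] (1 distinct), len 1
add 6: window [4, 6] (2 distinct), len 2
add 4: window [4, 6, 4] (2 distinct), len 3
add 1: window [4, 6, 4, 1] (3 distinct), len 4
add 1: window [4, 6, 4, 1, 1] (3 distinct), len 5
add 1: window [4, 6, 4, 1, 1, 1] (3 distinct), len 6
add 7: window [4, 1, 1, 1, 7] (3 distinct), len 5
add 1: window [4, 1, 1, 1, 7, 1] (3 distinct), len 6
add 6: window [1, 1, 1, 7, 1, 6] (3 distinct), len 6
add 7: window [1, 1, 1, 7, 1, 6, 7] (3 distinct), len 7
add 6: window [1, 1, 1, 7, 1, 6, 7, 6] (3 distinct), len 8
Longest length with ≤3 distinct: 8.

8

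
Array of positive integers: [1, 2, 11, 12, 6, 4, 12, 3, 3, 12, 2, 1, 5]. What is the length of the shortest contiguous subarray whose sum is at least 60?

8

add 1: running sum 1 < 60
add 2: running sum 3 < 60
add 11: running sum 14 < 60
add 12: running sum 26 < 60
add 6: running sum 32 < 60
add 4: running sum 36 < 60
add 12: running sum 48 < 60
add 3: running sum 51 < 60
add 3: running sum 54 < 60
add 12: shortest ending here [11, 12, 6, 4, 12, 3, 3, 12] sum 63, len 8
add 2: shortest ending here [11, 12, 6, 4, 12, 3, 3, 12, 2] sum 65, len 9
add 1: shortest ending here [11, 12, 6, 4, 12, 3, 3, 12, 2, 1] sum 66, len 10
add 5: shortest ending here [12, 6, 4, 12, 3, 3, 12, 2, 1, 5] sum 60, len 10
Shortest qualifying length: 8.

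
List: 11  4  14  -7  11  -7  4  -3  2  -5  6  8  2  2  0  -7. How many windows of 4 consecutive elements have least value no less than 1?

[11, 4, 14, -7] → min -7
[4, 14, -7, 11] → min -7
[14, -7, 11, -7] → min -7
[-7, 11, -7, 4] → min -7
[11, -7, 4, -3] → min -7
[-7, 4, -3, 2] → min -7
[4, -3, 2, -5] → min -5
[-3, 2, -5, 6] → min -5
[2, -5, 6, 8] → min -5
[-5, 6, 8, 2] → min -5
[6, 8, 2, 2] → min 2  ≥ 1 ✓
[8, 2, 2, 0] → min 0
[2, 2, 0, -7] → min -7
1 window satisfy the condition.

1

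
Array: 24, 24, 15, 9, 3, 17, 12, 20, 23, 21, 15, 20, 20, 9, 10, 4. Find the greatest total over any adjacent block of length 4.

79

[24, 24, 15, 9] → sum 72
[24, 15, 9, 3] → sum 51
[15, 9, 3, 17] → sum 44
[9, 3, 17, 12] → sum 41
[3, 17, 12, 20] → sum 52
[17, 12, 20, 23] → sum 72
[12, 20, 23, 21] → sum 76
[20, 23, 21, 15] → sum 79
[23, 21, 15, 20] → sum 79
[21, 15, 20, 20] → sum 76
[15, 20, 20, 9] → sum 64
[20, 20, 9, 10] → sum 59
[20, 9, 10, 4] → sum 43
Greatest of these is 79.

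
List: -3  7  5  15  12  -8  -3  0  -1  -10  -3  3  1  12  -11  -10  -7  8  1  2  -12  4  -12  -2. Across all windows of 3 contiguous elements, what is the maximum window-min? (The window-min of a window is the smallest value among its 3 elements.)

(-3, 7, 5) → min -3
(7, 5, 15) → min 5
(5, 15, 12) → min 5
(15, 12, -8) → min -8
(12, -8, -3) → min -8
(-8, -3, 0) → min -8
(-3, 0, -1) → min -3
(0, -1, -10) → min -10
(-1, -10, -3) → min -10
(-10, -3, 3) → min -10
(-3, 3, 1) → min -3
(3, 1, 12) → min 1
(1, 12, -11) → min -11
(12, -11, -10) → min -11
(-11, -10, -7) → min -11
(-10, -7, 8) → min -10
(-7, 8, 1) → min -7
(8, 1, 2) → min 1
(1, 2, -12) → min -12
(2, -12, 4) → min -12
(-12, 4, -12) → min -12
(4, -12, -2) → min -12
Maximum of these is 5.

5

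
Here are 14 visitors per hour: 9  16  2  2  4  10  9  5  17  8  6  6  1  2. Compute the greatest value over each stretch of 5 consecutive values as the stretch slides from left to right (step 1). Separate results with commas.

16, 16, 10, 10, 17, 17, 17, 17, 17, 8

(9, 16, 2, 2, 4) → max 16
(16, 2, 2, 4, 10) → max 16
(2, 2, 4, 10, 9) → max 10
(2, 4, 10, 9, 5) → max 10
(4, 10, 9, 5, 17) → max 17
(10, 9, 5, 17, 8) → max 17
(9, 5, 17, 8, 6) → max 17
(5, 17, 8, 6, 6) → max 17
(17, 8, 6, 6, 1) → max 17
(8, 6, 6, 1, 2) → max 8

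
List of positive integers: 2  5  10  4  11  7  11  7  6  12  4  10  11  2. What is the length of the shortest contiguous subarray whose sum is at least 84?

11

add 2: running sum 2 < 84
add 5: running sum 7 < 84
add 10: running sum 17 < 84
add 4: running sum 21 < 84
add 11: running sum 32 < 84
add 7: running sum 39 < 84
add 11: running sum 50 < 84
add 7: running sum 57 < 84
add 6: running sum 63 < 84
add 12: running sum 75 < 84
add 4: running sum 79 < 84
add 10: shortest ending here [5, 10, 4, 11, 7, 11, 7, 6, 12, 4, 10] sum 87, len 11
add 11: shortest ending here [10, 4, 11, 7, 11, 7, 6, 12, 4, 10, 11] sum 93, len 11
add 2: shortest ending here [4, 11, 7, 11, 7, 6, 12, 4, 10, 11, 2] sum 85, len 11
Shortest qualifying length: 11.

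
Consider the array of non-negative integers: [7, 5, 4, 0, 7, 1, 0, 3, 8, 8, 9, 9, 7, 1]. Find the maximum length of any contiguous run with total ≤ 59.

Extend to the right; shrink from the left whenever the sum exceeds 59:
[7] sum 7 len 1
[7, 5] sum 12 len 2
[7, 5, 4] sum 16 len 3
[7, 5, 4, 0] sum 16 len 4
[7, 5, 4, 0, 7] sum 23 len 5
[7, 5, 4, 0, 7, 1] sum 24 len 6
[7, 5, 4, 0, 7, 1, 0] sum 24 len 7
[7, 5, 4, 0, 7, 1, 0, 3] sum 27 len 8
[7, 5, 4, 0, 7, 1, 0, 3, 8] sum 35 len 9
[7, 5, 4, 0, 7, 1, 0, 3, 8, 8] sum 43 len 10
[7, 5, 4, 0, 7, 1, 0, 3, 8, 8, 9] sum 52 len 11
[5, 4, 0, 7, 1, 0, 3, 8, 8, 9, 9] sum 54 len 11
[4, 0, 7, 1, 0, 3, 8, 8, 9, 9, 7] sum 56 len 11
[4, 0, 7, 1, 0, 3, 8, 8, 9, 9, 7, 1] sum 57 len 12
Longest length seen: 12.

12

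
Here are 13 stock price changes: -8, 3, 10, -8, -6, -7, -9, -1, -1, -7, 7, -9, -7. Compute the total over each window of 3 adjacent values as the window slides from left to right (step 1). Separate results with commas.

(-8, 3, 10) → sum 5
(3, 10, -8) → sum 5
(10, -8, -6) → sum -4
(-8, -6, -7) → sum -21
(-6, -7, -9) → sum -22
(-7, -9, -1) → sum -17
(-9, -1, -1) → sum -11
(-1, -1, -7) → sum -9
(-1, -7, 7) → sum -1
(-7, 7, -9) → sum -9
(7, -9, -7) → sum -9

5, 5, -4, -21, -22, -17, -11, -9, -1, -9, -9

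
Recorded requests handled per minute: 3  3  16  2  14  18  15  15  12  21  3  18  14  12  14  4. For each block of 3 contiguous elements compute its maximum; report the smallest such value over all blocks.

14

3 3 16 → max 16
3 16 2 → max 16
16 2 14 → max 16
2 14 18 → max 18
14 18 15 → max 18
18 15 15 → max 18
15 15 12 → max 15
15 12 21 → max 21
12 21 3 → max 21
21 3 18 → max 21
3 18 14 → max 18
18 14 12 → max 18
14 12 14 → max 14
12 14 4 → max 14
Smallest of these is 14.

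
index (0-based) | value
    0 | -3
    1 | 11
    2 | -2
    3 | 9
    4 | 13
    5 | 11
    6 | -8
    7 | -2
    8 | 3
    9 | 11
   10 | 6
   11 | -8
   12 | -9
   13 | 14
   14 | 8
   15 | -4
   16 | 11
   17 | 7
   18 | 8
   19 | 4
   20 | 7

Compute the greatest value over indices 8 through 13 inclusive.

14

Elements at indices 8..13: 3, 11, 6, -8, -9, 14
max(3, 11, 6, -8, -9, 14) = 14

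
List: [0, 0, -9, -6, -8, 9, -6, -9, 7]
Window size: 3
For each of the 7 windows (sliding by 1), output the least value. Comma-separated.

(0, 0, -9) → min -9
(0, -9, -6) → min -9
(-9, -6, -8) → min -9
(-6, -8, 9) → min -8
(-8, 9, -6) → min -8
(9, -6, -9) → min -9
(-6, -9, 7) → min -9

-9, -9, -9, -8, -8, -9, -9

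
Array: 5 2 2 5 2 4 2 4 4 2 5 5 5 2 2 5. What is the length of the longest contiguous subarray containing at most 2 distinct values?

7

Extend right; when distinct count exceeds 2, shrink from the left:
[5] 1 distinct, len 1
[5, 2] 2 distinct, len 2
[5, 2, 2] 2 distinct, len 3
[5, 2, 2, 5] 2 distinct, len 4
[5, 2, 2, 5, 2] 2 distinct, len 5
[2, 4] 2 distinct, len 2
[2, 4, 2] 2 distinct, len 3
[2, 4, 2, 4] 2 distinct, len 4
[2, 4, 2, 4, 4] 2 distinct, len 5
[2, 4, 2, 4, 4, 2] 2 distinct, len 6
[2, 5] 2 distinct, len 2
[2, 5, 5] 2 distinct, len 3
[2, 5, 5, 5] 2 distinct, len 4
[2, 5, 5, 5, 2] 2 distinct, len 5
[2, 5, 5, 5, 2, 2] 2 distinct, len 6
[2, 5, 5, 5, 2, 2, 5] 2 distinct, len 7
Longest length with ≤2 distinct: 7.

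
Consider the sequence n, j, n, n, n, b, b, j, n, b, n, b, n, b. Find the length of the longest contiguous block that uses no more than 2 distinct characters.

Extend right; when distinct count exceeds 2, shrink from the left:
[n] 1 distinct, len 1
[n, j] 2 distinct, len 2
[n, j, n] 2 distinct, len 3
[n, j, n, n] 2 distinct, len 4
[n, j, n, n, n] 2 distinct, len 5
[n, n, n, b] 2 distinct, len 4
[n, n, n, b, b] 2 distinct, len 5
[b, b, j] 2 distinct, len 3
[j, n] 2 distinct, len 2
[n, b] 2 distinct, len 2
[n, b, n] 2 distinct, len 3
[n, b, n, b] 2 distinct, len 4
[n, b, n, b, n] 2 distinct, len 5
[n, b, n, b, n, b] 2 distinct, len 6
Longest length with ≤2 distinct: 6.

6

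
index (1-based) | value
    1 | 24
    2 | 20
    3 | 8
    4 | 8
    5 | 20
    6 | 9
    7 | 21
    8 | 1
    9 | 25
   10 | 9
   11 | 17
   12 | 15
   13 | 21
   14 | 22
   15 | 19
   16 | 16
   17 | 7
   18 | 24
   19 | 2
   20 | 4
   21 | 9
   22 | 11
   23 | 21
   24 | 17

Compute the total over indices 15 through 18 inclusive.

Elements at indices 15..18: 19, 16, 7, 24
sum(19, 16, 7, 24) = 66

66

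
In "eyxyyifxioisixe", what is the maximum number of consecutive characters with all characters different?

4

[e] len 1
[e, y] len 2
[e, y, x] len 3
[x, y] len 2
[y] len 1
[y, i] len 2
[y, i, f] len 3
[y, i, f, x] len 4
[f, x, i] len 3
[f, x, i, o] len 4
[o, i] len 2
[o, i, s] len 3
[s, i] len 2
[s, i, x] len 3
[s, i, x, e] len 4
Longest all-distinct length: 4.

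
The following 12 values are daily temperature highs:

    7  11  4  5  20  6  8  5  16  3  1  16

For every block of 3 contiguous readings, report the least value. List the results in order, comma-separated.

(7, 11, 4) → min 4
(11, 4, 5) → min 4
(4, 5, 20) → min 4
(5, 20, 6) → min 5
(20, 6, 8) → min 6
(6, 8, 5) → min 5
(8, 5, 16) → min 5
(5, 16, 3) → min 3
(16, 3, 1) → min 1
(3, 1, 16) → min 1

4, 4, 4, 5, 6, 5, 5, 3, 1, 1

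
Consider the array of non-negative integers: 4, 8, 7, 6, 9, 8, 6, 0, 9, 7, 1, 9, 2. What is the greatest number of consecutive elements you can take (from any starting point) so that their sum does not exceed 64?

add 4: [4] sum 4, len 1
add 8: [4, 8] sum 12, len 2
add 7: [4, 8, 7] sum 19, len 3
add 6: [4, 8, 7, 6] sum 25, len 4
add 9: [4, 8, 7, 6, 9] sum 34, len 5
add 8: [4, 8, 7, 6, 9, 8] sum 42, len 6
add 6: [4, 8, 7, 6, 9, 8, 6] sum 48, len 7
add 0: [4, 8, 7, 6, 9, 8, 6, 0] sum 48, len 8
add 9: [4, 8, 7, 6, 9, 8, 6, 0, 9] sum 57, len 9
add 7: [4, 8, 7, 6, 9, 8, 6, 0, 9, 7] sum 64, len 10
add 1: [8, 7, 6, 9, 8, 6, 0, 9, 7, 1] sum 61, len 10
add 9: [7, 6, 9, 8, 6, 0, 9, 7, 1, 9] sum 62, len 10
add 2: [7, 6, 9, 8, 6, 0, 9, 7, 1, 9, 2] sum 64, len 11
Longest length seen: 11.

11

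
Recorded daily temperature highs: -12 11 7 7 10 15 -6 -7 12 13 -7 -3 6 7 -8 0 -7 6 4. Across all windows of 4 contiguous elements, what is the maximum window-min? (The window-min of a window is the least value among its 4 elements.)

[-12, 11, 7, 7] → min -12
[11, 7, 7, 10] → min 7
[7, 7, 10, 15] → min 7
[7, 10, 15, -6] → min -6
[10, 15, -6, -7] → min -7
[15, -6, -7, 12] → min -7
[-6, -7, 12, 13] → min -7
[-7, 12, 13, -7] → min -7
[12, 13, -7, -3] → min -7
[13, -7, -3, 6] → min -7
[-7, -3, 6, 7] → min -7
[-3, 6, 7, -8] → min -8
[6, 7, -8, 0] → min -8
[7, -8, 0, -7] → min -8
[-8, 0, -7, 6] → min -8
[0, -7, 6, 4] → min -7
Maximum of these is 7.

7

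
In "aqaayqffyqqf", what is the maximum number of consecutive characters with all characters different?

add a: [a] len 1
add q: [a, q] len 2
add a (repeat a, move left end past it): [q, a] len 2
add a (repeat a, move left end past it): [a] len 1
add y: [a, y] len 2
add q: [a, y, q] len 3
add f: [a, y, q, f] len 4
add f (repeat f, move left end past it): [f] len 1
add y: [f, y] len 2
add q: [f, y, q] len 3
add q (repeat q, move left end past it): [q] len 1
add f: [q, f] len 2
Longest all-distinct length: 4.

4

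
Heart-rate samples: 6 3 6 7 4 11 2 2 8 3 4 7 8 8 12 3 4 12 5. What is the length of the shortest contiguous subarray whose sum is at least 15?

Extend right; whenever the sum reaches 15, record the length and shrink from the left:
add 6: running sum 6 < 15
add 3: running sum 9 < 15
end 2: [6, 3, 6] sum 15, len 3
end 3: [3, 6, 7] sum 16, len 3
end 4: [6, 7, 4] sum 17, len 3
end 5: [4, 11] sum 15, len 2
end 6: [4, 11, 2] sum 17, len 3
end 7: [11, 2, 2] sum 15, len 3
end 8: [11, 2, 2, 8] sum 23, len 4
end 9: [2, 2, 8, 3] sum 15, len 4
end 10: [8, 3, 4] sum 15, len 3
end 11: [8, 3, 4, 7] sum 22, len 4
end 12: [7, 8] sum 15, len 2
end 13: [8, 8] sum 16, len 2
end 14: [8, 12] sum 20, len 2
end 15: [12, 3] sum 15, len 2
end 16: [12, 3, 4] sum 19, len 3
end 17: [4, 12] sum 16, len 2
end 18: [12, 5] sum 17, len 2
Shortest qualifying length: 2.

2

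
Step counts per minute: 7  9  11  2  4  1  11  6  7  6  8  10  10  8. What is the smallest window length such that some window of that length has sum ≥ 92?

Extend right; whenever the sum reaches 92, record the length and shrink from the left:
add 7: running sum 7 < 92
add 9: running sum 16 < 92
add 11: running sum 27 < 92
add 2: running sum 29 < 92
add 4: running sum 33 < 92
add 1: running sum 34 < 92
add 11: running sum 45 < 92
add 6: running sum 51 < 92
add 7: running sum 58 < 92
add 6: running sum 64 < 92
add 8: running sum 72 < 92
add 10: running sum 82 < 92
end 12: [7, 9, 11, 2, 4, 1, 11, 6, 7, 6, 8, 10, 10] sum 92, len 13
end 13: [9, 11, 2, 4, 1, 11, 6, 7, 6, 8, 10, 10, 8] sum 93, len 13
Shortest qualifying length: 13.

13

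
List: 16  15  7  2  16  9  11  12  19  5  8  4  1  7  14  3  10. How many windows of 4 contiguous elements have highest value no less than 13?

12

(16, 15, 7, 2) → max 16  ≥ 13 ✓
(15, 7, 2, 16) → max 16  ≥ 13 ✓
(7, 2, 16, 9) → max 16  ≥ 13 ✓
(2, 16, 9, 11) → max 16  ≥ 13 ✓
(16, 9, 11, 12) → max 16  ≥ 13 ✓
(9, 11, 12, 19) → max 19  ≥ 13 ✓
(11, 12, 19, 5) → max 19  ≥ 13 ✓
(12, 19, 5, 8) → max 19  ≥ 13 ✓
(19, 5, 8, 4) → max 19  ≥ 13 ✓
(5, 8, 4, 1) → max 8
(8, 4, 1, 7) → max 8
(4, 1, 7, 14) → max 14  ≥ 13 ✓
(1, 7, 14, 3) → max 14  ≥ 13 ✓
(7, 14, 3, 10) → max 14  ≥ 13 ✓
12 windows satisfy the condition.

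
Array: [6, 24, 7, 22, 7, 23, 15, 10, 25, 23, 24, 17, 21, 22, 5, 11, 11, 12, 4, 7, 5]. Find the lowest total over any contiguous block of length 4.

28

6 24 7 22 → sum 59
24 7 22 7 → sum 60
7 22 7 23 → sum 59
22 7 23 15 → sum 67
7 23 15 10 → sum 55
23 15 10 25 → sum 73
15 10 25 23 → sum 73
10 25 23 24 → sum 82
25 23 24 17 → sum 89
23 24 17 21 → sum 85
24 17 21 22 → sum 84
17 21 22 5 → sum 65
21 22 5 11 → sum 59
22 5 11 11 → sum 49
5 11 11 12 → sum 39
11 11 12 4 → sum 38
11 12 4 7 → sum 34
12 4 7 5 → sum 28
Lowest of these is 28.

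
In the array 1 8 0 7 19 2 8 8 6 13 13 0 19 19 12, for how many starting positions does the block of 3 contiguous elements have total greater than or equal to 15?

12

(1, 8, 0) → sum 9
(8, 0, 7) → sum 15  ≥ 15 ✓
(0, 7, 19) → sum 26  ≥ 15 ✓
(7, 19, 2) → sum 28  ≥ 15 ✓
(19, 2, 8) → sum 29  ≥ 15 ✓
(2, 8, 8) → sum 18  ≥ 15 ✓
(8, 8, 6) → sum 22  ≥ 15 ✓
(8, 6, 13) → sum 27  ≥ 15 ✓
(6, 13, 13) → sum 32  ≥ 15 ✓
(13, 13, 0) → sum 26  ≥ 15 ✓
(13, 0, 19) → sum 32  ≥ 15 ✓
(0, 19, 19) → sum 38  ≥ 15 ✓
(19, 19, 12) → sum 50  ≥ 15 ✓
12 windows satisfy the condition.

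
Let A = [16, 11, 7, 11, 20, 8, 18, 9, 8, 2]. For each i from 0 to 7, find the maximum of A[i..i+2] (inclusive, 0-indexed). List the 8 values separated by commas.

16, 11, 20, 20, 20, 18, 18, 9

(16, 11, 7) → max 16
(11, 7, 11) → max 11
(7, 11, 20) → max 20
(11, 20, 8) → max 20
(20, 8, 18) → max 20
(8, 18, 9) → max 18
(18, 9, 8) → max 18
(9, 8, 2) → max 9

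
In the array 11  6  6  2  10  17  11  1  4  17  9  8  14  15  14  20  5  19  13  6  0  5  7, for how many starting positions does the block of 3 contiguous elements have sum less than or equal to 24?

11 6 6 → sum 23  ≤ 24 ✓
6 6 2 → sum 14  ≤ 24 ✓
6 2 10 → sum 18  ≤ 24 ✓
2 10 17 → sum 29
10 17 11 → sum 38
17 11 1 → sum 29
11 1 4 → sum 16  ≤ 24 ✓
1 4 17 → sum 22  ≤ 24 ✓
4 17 9 → sum 30
17 9 8 → sum 34
9 8 14 → sum 31
8 14 15 → sum 37
14 15 14 → sum 43
15 14 20 → sum 49
14 20 5 → sum 39
20 5 19 → sum 44
5 19 13 → sum 37
19 13 6 → sum 38
13 6 0 → sum 19  ≤ 24 ✓
6 0 5 → sum 11  ≤ 24 ✓
0 5 7 → sum 12  ≤ 24 ✓
8 windows satisfy the condition.

8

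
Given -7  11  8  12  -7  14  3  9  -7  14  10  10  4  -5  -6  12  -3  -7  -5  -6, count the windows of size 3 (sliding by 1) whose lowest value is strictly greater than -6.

[-7, 11, 8] → min -7
[11, 8, 12] → min 8  > -6 ✓
[8, 12, -7] → min -7
[12, -7, 14] → min -7
[-7, 14, 3] → min -7
[14, 3, 9] → min 3  > -6 ✓
[3, 9, -7] → min -7
[9, -7, 14] → min -7
[-7, 14, 10] → min -7
[14, 10, 10] → min 10  > -6 ✓
[10, 10, 4] → min 4  > -6 ✓
[10, 4, -5] → min -5  > -6 ✓
[4, -5, -6] → min -6
[-5, -6, 12] → min -6
[-6, 12, -3] → min -6
[12, -3, -7] → min -7
[-3, -7, -5] → min -7
[-7, -5, -6] → min -7
5 windows satisfy the condition.

5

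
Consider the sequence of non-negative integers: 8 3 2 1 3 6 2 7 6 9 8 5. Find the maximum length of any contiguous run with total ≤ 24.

→ 8: sum 8, len 1
→ 3: sum 11, len 2
→ 2: sum 13, len 3
→ 1: sum 14, len 4
→ 3: sum 17, len 5
→ 6: sum 23, len 6
→ 2 (dropped 8): sum 17, len 6
→ 7: sum 24, len 7
→ 6 (dropped 3, 2, 1): sum 24, len 5
→ 9 (dropped 3, 6): sum 24, len 4
→ 8 (dropped 2, 7): sum 23, len 3
→ 5 (dropped 6): sum 22, len 3
Longest length seen: 7.

7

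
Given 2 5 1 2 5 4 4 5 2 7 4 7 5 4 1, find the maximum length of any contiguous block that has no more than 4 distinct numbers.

11

[2] 1 distinct, len 1
[2, 5] 2 distinct, len 2
[2, 5, 1] 3 distinct, len 3
[2, 5, 1, 2] 3 distinct, len 4
[2, 5, 1, 2, 5] 3 distinct, len 5
[2, 5, 1, 2, 5, 4] 4 distinct, len 6
[2, 5, 1, 2, 5, 4, 4] 4 distinct, len 7
[2, 5, 1, 2, 5, 4, 4, 5] 4 distinct, len 8
[2, 5, 1, 2, 5, 4, 4, 5, 2] 4 distinct, len 9
[2, 5, 4, 4, 5, 2, 7] 4 distinct, len 7
[2, 5, 4, 4, 5, 2, 7, 4] 4 distinct, len 8
[2, 5, 4, 4, 5, 2, 7, 4, 7] 4 distinct, len 9
[2, 5, 4, 4, 5, 2, 7, 4, 7, 5] 4 distinct, len 10
[2, 5, 4, 4, 5, 2, 7, 4, 7, 5, 4] 4 distinct, len 11
[7, 4, 7, 5, 4, 1] 4 distinct, len 6
Longest length with ≤4 distinct: 11.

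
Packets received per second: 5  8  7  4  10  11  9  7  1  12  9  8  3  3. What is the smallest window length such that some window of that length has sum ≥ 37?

4

add 5: running sum 5 < 37
add 8: running sum 13 < 37
add 7: running sum 20 < 37
add 4: running sum 24 < 37
add 10: running sum 34 < 37
end 5: [8, 7, 4, 10, 11] sum 40, len 5
end 6: [7, 4, 10, 11, 9] sum 41, len 5
end 7: [10, 11, 9, 7] sum 37, len 4
end 8: [10, 11, 9, 7, 1] sum 38, len 5
end 9: [11, 9, 7, 1, 12] sum 40, len 5
end 10: [9, 7, 1, 12, 9] sum 38, len 5
end 11: [7, 1, 12, 9, 8] sum 37, len 5
end 12: [7, 1, 12, 9, 8, 3] sum 40, len 6
end 13: [7, 1, 12, 9, 8, 3, 3] sum 43, len 7
Shortest qualifying length: 4.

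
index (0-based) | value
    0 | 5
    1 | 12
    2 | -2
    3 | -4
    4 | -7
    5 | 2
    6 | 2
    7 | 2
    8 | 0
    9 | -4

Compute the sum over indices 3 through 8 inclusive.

-5

Elements at indices 3..8: -4, -7, 2, 2, 2, 0
sum(-4, -7, 2, 2, 2, 0) = -5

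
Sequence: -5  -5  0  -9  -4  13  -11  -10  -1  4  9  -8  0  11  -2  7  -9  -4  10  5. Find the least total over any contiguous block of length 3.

-22

Window sums for each of the 18 positions:
-5 -5 0 → sum -10
-5 0 -9 → sum -14
0 -9 -4 → sum -13
-9 -4 13 → sum 0
-4 13 -11 → sum -2
13 -11 -10 → sum -8
-11 -10 -1 → sum -22
-10 -1 4 → sum -7
-1 4 9 → sum 12
4 9 -8 → sum 5
9 -8 0 → sum 1
-8 0 11 → sum 3
0 11 -2 → sum 9
11 -2 7 → sum 16
-2 7 -9 → sum -4
7 -9 -4 → sum -6
-9 -4 10 → sum -3
-4 10 5 → sum 11
Least of these is -22.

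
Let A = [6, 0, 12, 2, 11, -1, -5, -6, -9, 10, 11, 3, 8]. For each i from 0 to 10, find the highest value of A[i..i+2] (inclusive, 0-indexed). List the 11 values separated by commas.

[6, 0, 12] → max 12
[0, 12, 2] → max 12
[12, 2, 11] → max 12
[2, 11, -1] → max 11
[11, -1, -5] → max 11
[-1, -5, -6] → max -1
[-5, -6, -9] → max -5
[-6, -9, 10] → max 10
[-9, 10, 11] → max 11
[10, 11, 3] → max 11
[11, 3, 8] → max 11

12, 12, 12, 11, 11, -1, -5, 10, 11, 11, 11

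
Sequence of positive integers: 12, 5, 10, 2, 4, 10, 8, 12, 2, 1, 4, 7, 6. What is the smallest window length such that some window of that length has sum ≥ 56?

add 12: running sum 12 < 56
add 5: running sum 17 < 56
add 10: running sum 27 < 56
add 2: running sum 29 < 56
add 4: running sum 33 < 56
add 10: running sum 43 < 56
add 8: running sum 51 < 56
end 7: [12, 5, 10, 2, 4, 10, 8, 12] sum 63, len 8
end 8: [12, 5, 10, 2, 4, 10, 8, 12, 2] sum 65, len 9
end 9: [12, 5, 10, 2, 4, 10, 8, 12, 2, 1] sum 66, len 10
end 10: [5, 10, 2, 4, 10, 8, 12, 2, 1, 4] sum 58, len 10
end 11: [10, 2, 4, 10, 8, 12, 2, 1, 4, 7] sum 60, len 10
end 12: [2, 4, 10, 8, 12, 2, 1, 4, 7, 6] sum 56, len 10
Shortest qualifying length: 8.

8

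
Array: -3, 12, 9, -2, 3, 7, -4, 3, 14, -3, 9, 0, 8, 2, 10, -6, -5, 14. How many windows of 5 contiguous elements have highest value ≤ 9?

[-3, 12, 9, -2, 3] → max 12
[12, 9, -2, 3, 7] → max 12
[9, -2, 3, 7, -4] → max 9  ≤ 9 ✓
[-2, 3, 7, -4, 3] → max 7  ≤ 9 ✓
[3, 7, -4, 3, 14] → max 14
[7, -4, 3, 14, -3] → max 14
[-4, 3, 14, -3, 9] → max 14
[3, 14, -3, 9, 0] → max 14
[14, -3, 9, 0, 8] → max 14
[-3, 9, 0, 8, 2] → max 9  ≤ 9 ✓
[9, 0, 8, 2, 10] → max 10
[0, 8, 2, 10, -6] → max 10
[8, 2, 10, -6, -5] → max 10
[2, 10, -6, -5, 14] → max 14
3 windows satisfy the condition.

3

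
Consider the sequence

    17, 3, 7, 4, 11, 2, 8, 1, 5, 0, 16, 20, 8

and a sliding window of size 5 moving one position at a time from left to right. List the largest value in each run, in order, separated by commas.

Sliding a size-5 window across the 13 values:
[17, 3, 7, 4, 11] → max 17
[3, 7, 4, 11, 2] → max 11
[7, 4, 11, 2, 8] → max 11
[4, 11, 2, 8, 1] → max 11
[11, 2, 8, 1, 5] → max 11
[2, 8, 1, 5, 0] → max 8
[8, 1, 5, 0, 16] → max 16
[1, 5, 0, 16, 20] → max 20
[5, 0, 16, 20, 8] → max 20

17, 11, 11, 11, 11, 8, 16, 20, 20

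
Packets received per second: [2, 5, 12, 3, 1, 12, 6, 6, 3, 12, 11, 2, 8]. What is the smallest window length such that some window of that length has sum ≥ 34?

5

Extend right; whenever the sum reaches 34, record the length and shrink from the left:
add 2: running sum 2 < 34
add 5: running sum 7 < 34
add 12: running sum 19 < 34
add 3: running sum 22 < 34
add 1: running sum 23 < 34
end 5: [2, 5, 12, 3, 1, 12] sum 35, len 6
end 6: [12, 3, 1, 12, 6] sum 34, len 5
end 7: [12, 3, 1, 12, 6, 6] sum 40, len 6
end 8: [12, 3, 1, 12, 6, 6, 3] sum 43, len 7
end 9: [12, 6, 6, 3, 12] sum 39, len 5
end 10: [6, 6, 3, 12, 11] sum 38, len 5
end 11: [6, 3, 12, 11, 2] sum 34, len 5
end 12: [3, 12, 11, 2, 8] sum 36, len 5
Shortest qualifying length: 5.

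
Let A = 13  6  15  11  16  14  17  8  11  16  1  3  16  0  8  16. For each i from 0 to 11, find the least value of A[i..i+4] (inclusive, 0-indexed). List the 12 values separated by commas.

13 6 15 11 16 → min 6
6 15 11 16 14 → min 6
15 11 16 14 17 → min 11
11 16 14 17 8 → min 8
16 14 17 8 11 → min 8
14 17 8 11 16 → min 8
17 8 11 16 1 → min 1
8 11 16 1 3 → min 1
11 16 1 3 16 → min 1
16 1 3 16 0 → min 0
1 3 16 0 8 → min 0
3 16 0 8 16 → min 0

6, 6, 11, 8, 8, 8, 1, 1, 1, 0, 0, 0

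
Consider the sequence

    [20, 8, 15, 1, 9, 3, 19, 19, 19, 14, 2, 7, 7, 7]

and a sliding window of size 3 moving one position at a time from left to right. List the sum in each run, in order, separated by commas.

43, 24, 25, 13, 31, 41, 57, 52, 35, 23, 16, 21

[20, 8, 15] → sum 43
[8, 15, 1] → sum 24
[15, 1, 9] → sum 25
[1, 9, 3] → sum 13
[9, 3, 19] → sum 31
[3, 19, 19] → sum 41
[19, 19, 19] → sum 57
[19, 19, 14] → sum 52
[19, 14, 2] → sum 35
[14, 2, 7] → sum 23
[2, 7, 7] → sum 16
[7, 7, 7] → sum 21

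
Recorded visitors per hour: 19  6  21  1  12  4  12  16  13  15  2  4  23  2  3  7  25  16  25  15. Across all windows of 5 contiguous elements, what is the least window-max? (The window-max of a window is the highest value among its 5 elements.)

16

Each size-5 window and its max:
(19, 6, 21, 1, 12) → max 21
(6, 21, 1, 12, 4) → max 21
(21, 1, 12, 4, 12) → max 21
(1, 12, 4, 12, 16) → max 16
(12, 4, 12, 16, 13) → max 16
(4, 12, 16, 13, 15) → max 16
(12, 16, 13, 15, 2) → max 16
(16, 13, 15, 2, 4) → max 16
(13, 15, 2, 4, 23) → max 23
(15, 2, 4, 23, 2) → max 23
(2, 4, 23, 2, 3) → max 23
(4, 23, 2, 3, 7) → max 23
(23, 2, 3, 7, 25) → max 25
(2, 3, 7, 25, 16) → max 25
(3, 7, 25, 16, 25) → max 25
(7, 25, 16, 25, 15) → max 25
Least of these is 16.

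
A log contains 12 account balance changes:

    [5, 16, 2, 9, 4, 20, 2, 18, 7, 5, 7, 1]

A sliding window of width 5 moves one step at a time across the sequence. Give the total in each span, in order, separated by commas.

36, 51, 37, 53, 51, 52, 39, 38

5 16 2 9 4 → sum 36
16 2 9 4 20 → sum 51
2 9 4 20 2 → sum 37
9 4 20 2 18 → sum 53
4 20 2 18 7 → sum 51
20 2 18 7 5 → sum 52
2 18 7 5 7 → sum 39
18 7 5 7 1 → sum 38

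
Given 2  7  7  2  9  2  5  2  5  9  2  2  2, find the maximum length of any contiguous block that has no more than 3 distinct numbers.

10

[2] 1 distinct, len 1
[2, 7] 2 distinct, len 2
[2, 7, 7] 2 distinct, len 3
[2, 7, 7, 2] 2 distinct, len 4
[2, 7, 7, 2, 9] 3 distinct, len 5
[2, 7, 7, 2, 9, 2] 3 distinct, len 6
[2, 9, 2, 5] 3 distinct, len 4
[2, 9, 2, 5, 2] 3 distinct, len 5
[2, 9, 2, 5, 2, 5] 3 distinct, len 6
[2, 9, 2, 5, 2, 5, 9] 3 distinct, len 7
[2, 9, 2, 5, 2, 5, 9, 2] 3 distinct, len 8
[2, 9, 2, 5, 2, 5, 9, 2, 2] 3 distinct, len 9
[2, 9, 2, 5, 2, 5, 9, 2, 2, 2] 3 distinct, len 10
Longest length with ≤3 distinct: 10.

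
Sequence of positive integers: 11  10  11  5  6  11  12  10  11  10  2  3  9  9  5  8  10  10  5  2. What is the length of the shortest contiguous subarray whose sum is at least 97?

Extend right; whenever the sum reaches 97, record the length and shrink from the left:
add 11: running sum 11 < 97
add 10: running sum 21 < 97
add 11: running sum 32 < 97
add 5: running sum 37 < 97
add 6: running sum 43 < 97
add 11: running sum 54 < 97
add 12: running sum 66 < 97
add 10: running sum 76 < 97
add 11: running sum 87 < 97
add 10: shortest ending here [11, 10, 11, 5, 6, 11, 12, 10, 11, 10] sum 97, len 10
add 2: shortest ending here [11, 10, 11, 5, 6, 11, 12, 10, 11, 10, 2] sum 99, len 11
add 3: shortest ending here [11, 10, 11, 5, 6, 11, 12, 10, 11, 10, 2, 3] sum 102, len 12
add 9: shortest ending here [10, 11, 5, 6, 11, 12, 10, 11, 10, 2, 3, 9] sum 100, len 12
add 9: shortest ending here [11, 5, 6, 11, 12, 10, 11, 10, 2, 3, 9, 9] sum 99, len 12
add 5: shortest ending here [11, 5, 6, 11, 12, 10, 11, 10, 2, 3, 9, 9, 5] sum 104, len 13
add 8: shortest ending here [5, 6, 11, 12, 10, 11, 10, 2, 3, 9, 9, 5, 8] sum 101, len 13
add 10: shortest ending here [11, 12, 10, 11, 10, 2, 3, 9, 9, 5, 8, 10] sum 100, len 12
add 10: shortest ending here [12, 10, 11, 10, 2, 3, 9, 9, 5, 8, 10, 10] sum 99, len 12
add 5: shortest ending here [12, 10, 11, 10, 2, 3, 9, 9, 5, 8, 10, 10, 5] sum 104, len 13
add 2: shortest ending here [12, 10, 11, 10, 2, 3, 9, 9, 5, 8, 10, 10, 5, 2] sum 106, len 14
Shortest qualifying length: 10.

10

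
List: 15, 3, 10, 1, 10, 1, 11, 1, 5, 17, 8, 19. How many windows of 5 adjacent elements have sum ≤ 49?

15 3 10 1 10 → sum 39  ≤ 49 ✓
3 10 1 10 1 → sum 25  ≤ 49 ✓
10 1 10 1 11 → sum 33  ≤ 49 ✓
1 10 1 11 1 → sum 24  ≤ 49 ✓
10 1 11 1 5 → sum 28  ≤ 49 ✓
1 11 1 5 17 → sum 35  ≤ 49 ✓
11 1 5 17 8 → sum 42  ≤ 49 ✓
1 5 17 8 19 → sum 50
7 windows satisfy the condition.

7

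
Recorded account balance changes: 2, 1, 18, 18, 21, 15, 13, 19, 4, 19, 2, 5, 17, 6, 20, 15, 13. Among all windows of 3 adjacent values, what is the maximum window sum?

57

2 1 18 → sum 21
1 18 18 → sum 37
18 18 21 → sum 57
18 21 15 → sum 54
21 15 13 → sum 49
15 13 19 → sum 47
13 19 4 → sum 36
19 4 19 → sum 42
4 19 2 → sum 25
19 2 5 → sum 26
2 5 17 → sum 24
5 17 6 → sum 28
17 6 20 → sum 43
6 20 15 → sum 41
20 15 13 → sum 48
Maximum of these is 57.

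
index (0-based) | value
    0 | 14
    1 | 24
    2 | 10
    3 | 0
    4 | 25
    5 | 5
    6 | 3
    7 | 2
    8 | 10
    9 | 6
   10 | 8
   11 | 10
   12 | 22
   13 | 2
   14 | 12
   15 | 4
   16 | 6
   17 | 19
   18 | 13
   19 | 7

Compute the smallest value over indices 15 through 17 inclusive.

Elements at indices 15..17: 4, 6, 19
min(4, 6, 19) = 4

4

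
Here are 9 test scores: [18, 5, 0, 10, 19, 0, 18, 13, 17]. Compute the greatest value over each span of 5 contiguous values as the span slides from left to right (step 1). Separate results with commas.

[18, 5, 0, 10, 19] → max 19
[5, 0, 10, 19, 0] → max 19
[0, 10, 19, 0, 18] → max 19
[10, 19, 0, 18, 13] → max 19
[19, 0, 18, 13, 17] → max 19

19, 19, 19, 19, 19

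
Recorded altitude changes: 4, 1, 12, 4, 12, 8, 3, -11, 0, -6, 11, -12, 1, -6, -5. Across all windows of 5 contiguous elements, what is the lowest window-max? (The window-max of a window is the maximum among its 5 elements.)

Each size-5 window and its max:
[4, 1, 12, 4, 12] → max 12
[1, 12, 4, 12, 8] → max 12
[12, 4, 12, 8, 3] → max 12
[4, 12, 8, 3, -11] → max 12
[12, 8, 3, -11, 0] → max 12
[8, 3, -11, 0, -6] → max 8
[3, -11, 0, -6, 11] → max 11
[-11, 0, -6, 11, -12] → max 11
[0, -6, 11, -12, 1] → max 11
[-6, 11, -12, 1, -6] → max 11
[11, -12, 1, -6, -5] → max 11
Lowest of these is 8.

8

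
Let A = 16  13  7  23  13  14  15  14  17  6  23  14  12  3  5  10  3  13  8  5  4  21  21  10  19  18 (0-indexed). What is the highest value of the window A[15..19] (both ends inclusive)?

Elements at indices 15..19: 10, 3, 13, 8, 5
max(10, 3, 13, 8, 5) = 13

13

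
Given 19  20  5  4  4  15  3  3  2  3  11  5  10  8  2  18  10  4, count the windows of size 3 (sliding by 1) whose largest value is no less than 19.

(19, 20, 5) → max 20  ≥ 19 ✓
(20, 5, 4) → max 20  ≥ 19 ✓
(5, 4, 4) → max 5
(4, 4, 15) → max 15
(4, 15, 3) → max 15
(15, 3, 3) → max 15
(3, 3, 2) → max 3
(3, 2, 3) → max 3
(2, 3, 11) → max 11
(3, 11, 5) → max 11
(11, 5, 10) → max 11
(5, 10, 8) → max 10
(10, 8, 2) → max 10
(8, 2, 18) → max 18
(2, 18, 10) → max 18
(18, 10, 4) → max 18
2 windows satisfy the condition.

2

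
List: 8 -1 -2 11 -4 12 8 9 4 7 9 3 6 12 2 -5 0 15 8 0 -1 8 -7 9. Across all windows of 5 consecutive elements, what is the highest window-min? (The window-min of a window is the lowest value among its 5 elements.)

[8, -1, -2, 11, -4] → min -4
[-1, -2, 11, -4, 12] → min -4
[-2, 11, -4, 12, 8] → min -4
[11, -4, 12, 8, 9] → min -4
[-4, 12, 8, 9, 4] → min -4
[12, 8, 9, 4, 7] → min 4
[8, 9, 4, 7, 9] → min 4
[9, 4, 7, 9, 3] → min 3
[4, 7, 9, 3, 6] → min 3
[7, 9, 3, 6, 12] → min 3
[9, 3, 6, 12, 2] → min 2
[3, 6, 12, 2, -5] → min -5
[6, 12, 2, -5, 0] → min -5
[12, 2, -5, 0, 15] → min -5
[2, -5, 0, 15, 8] → min -5
[-5, 0, 15, 8, 0] → min -5
[0, 15, 8, 0, -1] → min -1
[15, 8, 0, -1, 8] → min -1
[8, 0, -1, 8, -7] → min -7
[0, -1, 8, -7, 9] → min -7
Highest of these is 4.

4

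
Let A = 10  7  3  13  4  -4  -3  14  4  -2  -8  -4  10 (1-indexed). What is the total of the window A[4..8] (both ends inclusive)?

Elements at indices 4..8: 13, 4, -4, -3, 14
sum(13, 4, -4, -3, 14) = 24

24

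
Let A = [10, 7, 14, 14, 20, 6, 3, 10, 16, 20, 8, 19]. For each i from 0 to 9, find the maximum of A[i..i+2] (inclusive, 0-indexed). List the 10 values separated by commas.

(10, 7, 14) → max 14
(7, 14, 14) → max 14
(14, 14, 20) → max 20
(14, 20, 6) → max 20
(20, 6, 3) → max 20
(6, 3, 10) → max 10
(3, 10, 16) → max 16
(10, 16, 20) → max 20
(16, 20, 8) → max 20
(20, 8, 19) → max 20

14, 14, 20, 20, 20, 10, 16, 20, 20, 20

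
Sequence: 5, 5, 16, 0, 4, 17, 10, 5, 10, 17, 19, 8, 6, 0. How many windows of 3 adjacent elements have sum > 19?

5 5 16 → sum 26  > 19 ✓
5 16 0 → sum 21  > 19 ✓
16 0 4 → sum 20  > 19 ✓
0 4 17 → sum 21  > 19 ✓
4 17 10 → sum 31  > 19 ✓
17 10 5 → sum 32  > 19 ✓
10 5 10 → sum 25  > 19 ✓
5 10 17 → sum 32  > 19 ✓
10 17 19 → sum 46  > 19 ✓
17 19 8 → sum 44  > 19 ✓
19 8 6 → sum 33  > 19 ✓
8 6 0 → sum 14
11 windows satisfy the condition.

11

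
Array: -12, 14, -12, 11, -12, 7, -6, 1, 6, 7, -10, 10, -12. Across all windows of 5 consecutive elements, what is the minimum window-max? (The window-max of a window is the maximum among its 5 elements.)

7

[-12, 14, -12, 11, -12] → max 14
[14, -12, 11, -12, 7] → max 14
[-12, 11, -12, 7, -6] → max 11
[11, -12, 7, -6, 1] → max 11
[-12, 7, -6, 1, 6] → max 7
[7, -6, 1, 6, 7] → max 7
[-6, 1, 6, 7, -10] → max 7
[1, 6, 7, -10, 10] → max 10
[6, 7, -10, 10, -12] → max 10
Minimum of these is 7.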